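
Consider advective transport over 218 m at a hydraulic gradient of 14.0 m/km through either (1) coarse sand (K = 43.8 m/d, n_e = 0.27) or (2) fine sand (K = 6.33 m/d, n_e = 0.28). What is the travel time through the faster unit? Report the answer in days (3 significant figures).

Unit 1 (coarse sand): v = 43.8×0.014/0.27 = 2.271 m/d, t = 218/2.271 = 95.99 d
Unit 2 (fine sand): v = 6.33×0.014/0.28 = 0.3165 m/d, t = 218/0.3165 = 688.8 d
Faster unit: t = 96.0 d

96.0 days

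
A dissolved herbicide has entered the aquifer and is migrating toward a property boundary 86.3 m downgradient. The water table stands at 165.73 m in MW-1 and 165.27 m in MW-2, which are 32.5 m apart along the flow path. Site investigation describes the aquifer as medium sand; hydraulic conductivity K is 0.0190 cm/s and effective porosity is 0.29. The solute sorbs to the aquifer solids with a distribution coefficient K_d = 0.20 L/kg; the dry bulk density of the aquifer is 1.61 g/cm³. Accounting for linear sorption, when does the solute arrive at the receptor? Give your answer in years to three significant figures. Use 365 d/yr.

Hydraulic gradient i = (165.73 − 165.27) / 32.5 = 0.46 / 32.5 = 0.01415
K = 0.0190 cm/s × 864 = 16.42 m/d
Specific discharge q = 16.42 × 0.01415 = 0.2323 m/d
v = Ki/n = 16.42·0.01415/0.29 = 0.8012 m/d
Retardation R = 1 + ρ_b·K_d/n = 1 + 1.61×0.20/0.29 = 2.110
Contaminant velocity v_c = v/R = 0.8012/2.110 = 0.3797 m/d
t = L/v_c = 86.3/0.3797 = 227.3 d
   = 227.3/365 = 0.623 yr

0.623 years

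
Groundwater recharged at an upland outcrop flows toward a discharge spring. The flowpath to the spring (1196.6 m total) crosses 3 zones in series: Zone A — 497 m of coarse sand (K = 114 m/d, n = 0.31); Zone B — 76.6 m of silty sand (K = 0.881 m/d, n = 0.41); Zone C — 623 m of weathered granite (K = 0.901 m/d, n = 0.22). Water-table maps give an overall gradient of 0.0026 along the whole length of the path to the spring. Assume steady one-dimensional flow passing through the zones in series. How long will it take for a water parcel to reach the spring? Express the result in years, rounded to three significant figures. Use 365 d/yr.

Continuity: the same q passes through each zone, so ΔH = q·Σ(L_j/K_j) — the zones act as resistances in series.
Σ(L/K) = 497/114 + 76.6/0.881 + 623/0.901 = 4.360 + 86.95 + 691.5 = 782.8 d
K_eq = L_total / Σ(L/K) = 1196.6 / 782.8 = 1.529 m/d
q = K_eq · i = 1.529 × 0.0026 = 0.003975 m/d (same in every zone)
Zone A: v = q/n = 0.003975/0.31 = 0.01282 m/d → t_A = 497/0.01282 = 38760 d
Zone B: v = q/n = 0.003975/0.41 = 0.009694 m/d → t_B = 76.6/0.009694 = 7902 d
Zone C: v = q/n = 0.003975/0.22 = 0.01807 m/d → t_C = 623/0.01807 = 34480 d
Total t = 38760 + 7902 + 34480 = 81150 d
   = 81150 / 365 = 222 yr

222 years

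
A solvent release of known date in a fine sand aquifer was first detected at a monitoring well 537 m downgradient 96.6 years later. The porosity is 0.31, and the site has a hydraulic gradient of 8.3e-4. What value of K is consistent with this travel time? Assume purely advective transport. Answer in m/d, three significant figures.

t = 96.6 years = 35260 d
v = L / t = 537 / 35260 = 0.01523 m/d
K = v · n / i = 0.01523 × 0.31 / 8.3e-4 = 5.69 m/d

5.69 m/d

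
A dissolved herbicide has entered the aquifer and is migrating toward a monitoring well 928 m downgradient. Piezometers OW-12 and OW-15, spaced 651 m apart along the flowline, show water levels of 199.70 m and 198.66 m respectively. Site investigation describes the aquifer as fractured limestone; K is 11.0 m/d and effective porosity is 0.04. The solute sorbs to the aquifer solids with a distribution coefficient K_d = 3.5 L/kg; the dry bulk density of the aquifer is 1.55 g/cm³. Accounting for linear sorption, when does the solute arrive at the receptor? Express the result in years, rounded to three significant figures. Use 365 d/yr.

791 years

Hydraulic gradient i = (199.70 − 198.66) / 651 = 1.04 / 651 = 0.001598
q = Ki = 11.0 × 0.001598 = 0.01757 m/d
Seepage velocity v = q / n = 0.01757 / 0.04 = 0.4393 m/d
Retardation R = 1 + ρ_b·K_d/n = 1 + 1.55×3.5/0.04 = 136.6
Contaminant velocity v_c = v/R = 0.4393/136.6 = 0.003216 m/d
t = L/v_c = 928/0.003216 = 288600 d
   = 288600/365 = 791 yr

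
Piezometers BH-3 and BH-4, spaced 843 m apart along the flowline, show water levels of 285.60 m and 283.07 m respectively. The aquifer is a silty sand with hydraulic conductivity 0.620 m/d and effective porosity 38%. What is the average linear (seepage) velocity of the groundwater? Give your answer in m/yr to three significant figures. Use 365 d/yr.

1.79 m/yr

Hydraulic gradient i = (285.60 − 283.07) / 843 = 2.53 / 843 = 0.003001
q = Ki = 0.620 × 0.003001 = 0.001861 m/d
v_s = q/n_e = 0.001861/0.38 = 0.004897 m/d
   = 0.004897 × 365 = 1.79 m/yr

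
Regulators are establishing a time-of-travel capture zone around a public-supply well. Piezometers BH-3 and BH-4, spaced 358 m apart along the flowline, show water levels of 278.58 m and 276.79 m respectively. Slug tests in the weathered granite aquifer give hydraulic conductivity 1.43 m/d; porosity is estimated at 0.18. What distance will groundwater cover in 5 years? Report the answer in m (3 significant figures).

72.5 m

Hydraulic gradient i = (278.58 − 276.79) / 358 = 1.79 / 358 = 0.005000
Darcy flux q = K·i = 1.43 × 0.005000 = 0.007150 m/d
v_s = q/n_e = 0.007150/0.18 = 0.03972 m/d
T = 5 yr × 365 = 1825 d
L = v × T = 0.03972 × 1825 = 72.49 m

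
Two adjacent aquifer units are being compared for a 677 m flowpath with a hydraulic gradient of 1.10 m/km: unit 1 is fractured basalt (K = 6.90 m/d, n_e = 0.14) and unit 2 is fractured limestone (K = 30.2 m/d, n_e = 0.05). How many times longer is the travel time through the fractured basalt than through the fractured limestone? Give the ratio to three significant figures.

Unit 1 (fractured basalt): v = 6.90×0.0011/0.14 = 0.05421 m/d, t = 677/0.05421 = 12490 d
Unit 2 (fractured limestone): v = 30.2×0.0011/0.05 = 0.6644 m/d, t = 677/0.6644 = 1019 d
t(fractured basalt) / t(fractured limestone) = 12490/1019 = 12.3

12.3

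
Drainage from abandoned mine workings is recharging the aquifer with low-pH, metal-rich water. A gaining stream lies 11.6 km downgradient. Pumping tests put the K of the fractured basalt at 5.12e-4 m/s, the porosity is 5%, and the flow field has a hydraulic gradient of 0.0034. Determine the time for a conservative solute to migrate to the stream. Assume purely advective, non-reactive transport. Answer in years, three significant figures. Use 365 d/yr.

10.6 years

K = 5.12e-4 m/s × 86400 s/d = 44.24 m/d
Specific discharge q = 44.24 × 0.0034 = 0.1504 m/d
Average linear velocity = 0.1504 / 0.05 = 3.008 m/d
L = 11.6 km = 11600 m
t = L / v = 11600 / 3.008 = 3856 d
   = 3856 / 365 = 10.6 yr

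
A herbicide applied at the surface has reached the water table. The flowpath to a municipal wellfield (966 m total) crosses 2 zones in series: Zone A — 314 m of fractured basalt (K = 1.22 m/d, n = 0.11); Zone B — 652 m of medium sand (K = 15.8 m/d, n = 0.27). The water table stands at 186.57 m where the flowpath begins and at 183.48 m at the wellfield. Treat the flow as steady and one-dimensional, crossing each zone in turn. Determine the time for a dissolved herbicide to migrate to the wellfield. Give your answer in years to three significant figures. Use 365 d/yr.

55.8 years

Total head drop ΔH = 186.57 − 183.48 = 3.09 m
Steady 1-D flow in series ⇒ the Darcy flux q is identical in every zone and the zone head losses add (resistances L/K in series).
Σ(L/K) = 314/1.22 + 652/15.8 = 257.4 + 41.27 = 298.6 d
q = ΔH / Σ(L/K) = 3.09 / 298.6 = 0.01035 m/d (same in every zone)
Zone A: v = q/n = 0.01035/0.11 = 0.09406 m/d → t_A = 314/0.09406 = 3338 d
Zone B: v = q/n = 0.01035/0.27 = 0.03832 m/d → t_B = 652/0.03832 = 17010 d
Total t = 3338 + 17010 = 20350 d
   = 20350 / 365 = 55.8 yr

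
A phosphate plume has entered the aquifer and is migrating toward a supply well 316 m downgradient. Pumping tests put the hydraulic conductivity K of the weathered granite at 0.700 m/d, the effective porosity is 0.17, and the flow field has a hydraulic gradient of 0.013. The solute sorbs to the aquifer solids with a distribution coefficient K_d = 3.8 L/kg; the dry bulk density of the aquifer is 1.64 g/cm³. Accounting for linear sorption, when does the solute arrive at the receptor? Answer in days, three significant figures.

Darcy flux q = K·i = 0.700 × 0.013 = 0.009100 m/d
v_s = q/n_e = 0.009100/0.17 = 0.05353 m/d
Retardation R = 1 + ρ_b·K_d/n = 1 + 1.64×3.8/0.17 = 37.66
Contaminant velocity v_c = v/R = 0.05353/37.66 = 0.001421 m/d
t = L/v_c = 316/0.001421 = 222300 d

222000 days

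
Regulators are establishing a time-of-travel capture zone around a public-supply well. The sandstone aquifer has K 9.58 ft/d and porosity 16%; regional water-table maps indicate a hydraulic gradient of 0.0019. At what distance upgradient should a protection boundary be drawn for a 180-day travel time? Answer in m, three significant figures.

6.24 m

K = 9.58 ft/d × 0.3048 = 2.920 m/d
Specific discharge q = 2.920 × 0.0019 = 0.005548 m/d
v = Ki/n = 2.920·0.0019/0.16 = 0.03467 m/d
L = v × T = 0.03467 × 180 = 6.241 m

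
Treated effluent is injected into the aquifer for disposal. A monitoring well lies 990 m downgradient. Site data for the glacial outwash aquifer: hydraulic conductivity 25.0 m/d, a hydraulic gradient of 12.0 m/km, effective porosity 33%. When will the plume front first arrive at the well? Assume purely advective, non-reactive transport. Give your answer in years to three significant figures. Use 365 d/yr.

q = Ki = 25.0 × 0.012 = 0.3000 m/d
v_s = q/n_e = 0.3000/0.33 = 0.9091 m/d
t = L / v = 990 / 0.9091 = 1089 d
   = 1089 / 365 = 2.98 yr

2.98 years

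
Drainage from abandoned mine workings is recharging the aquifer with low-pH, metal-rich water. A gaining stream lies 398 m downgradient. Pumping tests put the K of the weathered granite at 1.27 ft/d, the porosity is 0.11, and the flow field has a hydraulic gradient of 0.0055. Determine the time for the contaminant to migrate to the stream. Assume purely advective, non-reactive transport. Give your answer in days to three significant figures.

20600 days

K = 1.27 ft/d × 0.3048 = 0.3871 m/d
q = Ki = 0.3871 × 0.0055 = 0.002129 m/d
v = Ki/n = 0.3871·0.0055/0.11 = 0.01935 m/d
t = L / v = 398 / 0.01935 = 20560 d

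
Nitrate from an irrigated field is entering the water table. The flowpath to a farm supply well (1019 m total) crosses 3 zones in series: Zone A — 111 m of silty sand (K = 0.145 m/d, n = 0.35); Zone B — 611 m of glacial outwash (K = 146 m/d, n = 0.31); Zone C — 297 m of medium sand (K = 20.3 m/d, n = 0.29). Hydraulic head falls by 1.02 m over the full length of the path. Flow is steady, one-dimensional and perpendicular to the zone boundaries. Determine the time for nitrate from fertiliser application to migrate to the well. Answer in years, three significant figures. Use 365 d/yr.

Steady 1-D flow in series ⇒ the Darcy flux q is identical in every zone and the zone head losses add (resistances L/K in series).
Σ(L/K) = 111/0.145 + 611/146 + 297/20.3 = 765.5 + 4.185 + 14.63 = 784.3 d
q = ΔH / Σ(L/K) = 1.02 / 784.3 = 0.001300 m/d (same in every zone)
Zone A: v = q/n = 0.001300/0.35 = 0.003716 m/d → t_A = 111/0.003716 = 29870 d
Zone B: v = q/n = 0.001300/0.31 = 0.004195 m/d → t_B = 611/0.004195 = 145600 d
Zone C: v = q/n = 0.001300/0.29 = 0.004484 m/d → t_C = 297/0.004484 = 66230 d
Total t = 29870 + 145600 + 66230 = 241800 d
   = 241800 / 365 = 662 yr

662 years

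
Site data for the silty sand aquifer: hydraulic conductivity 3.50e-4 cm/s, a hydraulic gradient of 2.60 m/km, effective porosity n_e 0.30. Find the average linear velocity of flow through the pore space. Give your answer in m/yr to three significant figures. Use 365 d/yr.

K = 3.50e-4 cm/s × 864 = 0.3024 m/d
q = Ki = 0.3024 × 0.0026 = 7.862e-4 m/d
v = Ki/n = 0.3024·0.0026/0.30 = 0.002621 m/d
   = 0.002621 × 365 = 0.957 m/yr

0.957 m/yr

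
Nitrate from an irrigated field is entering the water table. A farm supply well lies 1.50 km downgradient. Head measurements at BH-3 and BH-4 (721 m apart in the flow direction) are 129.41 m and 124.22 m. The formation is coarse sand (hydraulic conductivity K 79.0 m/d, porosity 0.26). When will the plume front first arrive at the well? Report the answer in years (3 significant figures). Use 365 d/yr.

Hydraulic gradient i = (129.41 − 124.22) / 721 = 5.19 / 721 = 0.007198
Specific discharge q = 79.0 × 0.007198 = 0.5687 m/d
v = Ki/n = 79.0·0.007198/0.26 = 2.187 m/d
L = 1.50 km = 1500 m
t = L / v = 1500 / 2.187 = 685.8 d
   = 685.8 / 365 = 1.88 yr

1.88 years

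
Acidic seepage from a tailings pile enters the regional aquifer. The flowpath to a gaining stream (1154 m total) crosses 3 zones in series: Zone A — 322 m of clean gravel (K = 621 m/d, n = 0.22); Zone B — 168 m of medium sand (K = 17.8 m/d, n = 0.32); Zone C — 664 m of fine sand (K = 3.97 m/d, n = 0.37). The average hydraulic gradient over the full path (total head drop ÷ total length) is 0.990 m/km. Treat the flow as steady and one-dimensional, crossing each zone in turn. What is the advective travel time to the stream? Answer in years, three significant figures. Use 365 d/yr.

For zones in series the flux q is common to all zones; the equivalent conductivity is the harmonic (thickness-weighted) mean, K_eq = L_total / Σ(L_j/K_j).
Σ(L/K) = 322/621 + 168/17.8 + 664/3.97 = 0.5185 + 9.438 + 167.3 = 177.2 d
K_eq = L_total / Σ(L/K) = 1154 / 177.2 = 6.512 m/d
q = K_eq · i = 6.512 × 9.9e-4 = 0.006447 m/d (same in every zone)
Zone A: v = q/n = 0.006447/0.22 = 0.02930 m/d → t_A = 322/0.02930 = 10990 d
Zone B: v = q/n = 0.006447/0.32 = 0.02015 m/d → t_B = 168/0.02015 = 8339 d
Zone C: v = q/n = 0.006447/0.37 = 0.01742 m/d → t_C = 664/0.01742 = 38110 d
Total t = 10990 + 8339 + 38110 = 57440 d
   = 57440 / 365 = 157 yr

157 years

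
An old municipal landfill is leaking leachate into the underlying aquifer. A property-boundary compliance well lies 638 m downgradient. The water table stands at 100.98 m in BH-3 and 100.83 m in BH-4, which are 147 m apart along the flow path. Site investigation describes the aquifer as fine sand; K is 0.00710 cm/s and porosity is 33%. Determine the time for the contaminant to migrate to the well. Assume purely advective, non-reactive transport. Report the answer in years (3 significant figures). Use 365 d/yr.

Hydraulic gradient i = (100.98 − 100.83) / 147 = 0.15 / 147 = 0.001020
K = 0.00710 cm/s × 864 = 6.134 m/d
Specific discharge q = 6.134 × 0.001020 = 0.006260 m/d
v_s = q/n_e = 0.006260/0.33 = 0.01897 m/d
t = L / v = 638 / 0.01897 = 33630 d
   = 33630 / 365 = 92.2 yr

92.2 years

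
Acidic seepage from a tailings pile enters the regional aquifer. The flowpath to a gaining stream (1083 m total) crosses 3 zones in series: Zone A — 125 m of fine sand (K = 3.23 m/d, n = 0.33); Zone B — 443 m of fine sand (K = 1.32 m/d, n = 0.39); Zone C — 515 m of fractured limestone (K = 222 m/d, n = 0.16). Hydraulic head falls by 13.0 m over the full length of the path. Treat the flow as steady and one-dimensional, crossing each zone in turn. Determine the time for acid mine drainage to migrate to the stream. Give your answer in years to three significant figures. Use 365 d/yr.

23.5 years

Steady 1-D flow in series ⇒ the Darcy flux q is identical in every zone and the zone head losses add (resistances L/K in series).
Σ(L/K) = 125/3.23 + 443/1.32 + 515/222 = 38.70 + 335.6 + 2.320 = 376.6 d
q = ΔH / Σ(L/K) = 13.0 / 376.6 = 0.03452 m/d (same in every zone)
Zone A: v = q/n = 0.03452/0.33 = 0.1046 m/d → t_A = 125/0.1046 = 1195 d
Zone B: v = q/n = 0.03452/0.39 = 0.08851 m/d → t_B = 443/0.08851 = 5005 d
Zone C: v = q/n = 0.03452/0.16 = 0.2157 m/d → t_C = 515/0.2157 = 2387 d
Total t = 1195 + 5005 + 2387 = 8588 d
   = 8588 / 365 = 23.5 yr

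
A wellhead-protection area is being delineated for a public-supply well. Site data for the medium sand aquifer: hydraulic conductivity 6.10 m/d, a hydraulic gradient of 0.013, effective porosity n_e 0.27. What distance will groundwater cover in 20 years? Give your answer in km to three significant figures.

2.14 km

Specific discharge q = 6.10 × 0.013 = 0.07930 m/d
v = Ki/n = 6.10·0.013/0.27 = 0.2937 m/d
T = 20 yr × 365 = 7300 d
L = v × T = 0.2937 × 7300 = 2144 m
   = 2.14 km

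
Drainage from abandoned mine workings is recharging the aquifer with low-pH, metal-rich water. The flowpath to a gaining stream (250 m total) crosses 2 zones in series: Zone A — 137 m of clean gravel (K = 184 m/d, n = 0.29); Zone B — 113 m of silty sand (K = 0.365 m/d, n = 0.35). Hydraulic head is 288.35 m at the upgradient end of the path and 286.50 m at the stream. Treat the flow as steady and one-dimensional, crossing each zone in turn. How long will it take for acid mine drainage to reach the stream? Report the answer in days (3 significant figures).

13300 days

Total head drop ΔH = 288.35 − 286.50 = 1.85 m
Continuity: the same q passes through each zone, so ΔH = q·Σ(L_j/K_j) — the zones act as resistances in series.
Σ(L/K) = 137/184 + 113/0.365 = 0.7446 + 309.6 = 310.3 d
q = ΔH / Σ(L/K) = 1.85 / 310.3 = 0.005961 m/d (same in every zone)
Zone A: v = q/n = 0.005961/0.29 = 0.02056 m/d → t_A = 137/0.02056 = 6665 d
Zone B: v = q/n = 0.005961/0.35 = 0.01703 m/d → t_B = 113/0.01703 = 6634 d
Total t = 6665 + 6634 = 13300 d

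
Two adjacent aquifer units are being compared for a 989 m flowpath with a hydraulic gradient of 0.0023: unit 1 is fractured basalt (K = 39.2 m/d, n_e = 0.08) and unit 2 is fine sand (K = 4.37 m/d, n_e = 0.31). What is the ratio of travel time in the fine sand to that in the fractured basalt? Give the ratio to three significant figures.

Unit 1 (fractured basalt): v = 39.2×0.0023/0.08 = 1.127 m/d, t = 989/1.127 = 877.6 d
Unit 2 (fine sand): v = 4.37×0.0023/0.31 = 0.03242 m/d, t = 989/0.03242 = 30500 d
t(fine sand) / t(fractured basalt) = 30500/877.6 = 34.8

34.8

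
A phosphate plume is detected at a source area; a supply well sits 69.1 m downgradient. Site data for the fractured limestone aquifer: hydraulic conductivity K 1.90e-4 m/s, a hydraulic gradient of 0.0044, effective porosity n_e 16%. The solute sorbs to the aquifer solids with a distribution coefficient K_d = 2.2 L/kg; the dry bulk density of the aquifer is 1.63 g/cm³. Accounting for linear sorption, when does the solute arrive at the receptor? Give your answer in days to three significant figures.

3580 days

K = 1.90e-4 m/s × 86400 s/d = 16.42 m/d
Darcy flux q = K·i = 16.42 × 0.0044 = 0.07223 m/d
Seepage velocity v = q / n = 0.07223 / 0.16 = 0.4514 m/d
Retardation R = 1 + ρ_b·K_d/n = 1 + 1.63×2.2/0.16 = 23.41
Contaminant velocity v_c = v/R = 0.4514/23.41 = 0.01928 m/d
t = L/v_c = 69.1/0.01928 = 3584 d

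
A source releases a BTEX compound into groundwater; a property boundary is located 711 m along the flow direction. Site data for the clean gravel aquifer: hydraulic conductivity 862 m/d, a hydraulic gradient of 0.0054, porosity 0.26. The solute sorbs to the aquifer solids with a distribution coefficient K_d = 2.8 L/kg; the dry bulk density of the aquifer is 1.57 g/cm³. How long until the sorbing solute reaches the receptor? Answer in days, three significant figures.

711 days

Specific discharge q = 862 × 0.0054 = 4.655 m/d
Seepage velocity v = q / n = 4.655 / 0.26 = 17.90 m/d
Retardation R = 1 + ρ_b·K_d/n = 1 + 1.57×2.8/0.26 = 17.91
Contaminant velocity v_c = v/R = 17.90/17.91 = 0.9997 m/d
t = L/v_c = 711/0.9997 = 711.2 d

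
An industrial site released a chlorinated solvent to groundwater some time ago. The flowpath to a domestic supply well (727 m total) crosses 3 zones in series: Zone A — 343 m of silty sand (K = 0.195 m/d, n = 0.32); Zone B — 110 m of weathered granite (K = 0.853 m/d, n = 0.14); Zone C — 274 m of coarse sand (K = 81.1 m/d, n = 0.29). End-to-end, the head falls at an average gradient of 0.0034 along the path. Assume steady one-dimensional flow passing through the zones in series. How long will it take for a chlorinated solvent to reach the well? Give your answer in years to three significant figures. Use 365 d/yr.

Continuity: the same q passes through each zone, so ΔH = q·Σ(L_j/K_j) — the zones act as resistances in series.
Σ(L/K) = 343/0.195 + 110/0.853 + 274/81.1 = 1759 + 129.0 + 3.379 = 1891 d
K_eq = L_total / Σ(L/K) = 727 / 1891 = 0.3844 m/d
q = K_eq · i = 0.3844 × 0.0034 = 0.001307 m/d (same in every zone)
Zone A: v = q/n = 0.001307/0.32 = 0.004084 m/d → t_A = 343/0.004084 = 83980 d
Zone B: v = q/n = 0.001307/0.14 = 0.009335 m/d → t_B = 110/0.009335 = 11780 d
Zone C: v = q/n = 0.001307/0.29 = 0.004507 m/d → t_C = 274/0.004507 = 60800 d
Total t = 83980 + 11780 + 60800 = 156600 d
   = 156600 / 365 = 429 yr

429 years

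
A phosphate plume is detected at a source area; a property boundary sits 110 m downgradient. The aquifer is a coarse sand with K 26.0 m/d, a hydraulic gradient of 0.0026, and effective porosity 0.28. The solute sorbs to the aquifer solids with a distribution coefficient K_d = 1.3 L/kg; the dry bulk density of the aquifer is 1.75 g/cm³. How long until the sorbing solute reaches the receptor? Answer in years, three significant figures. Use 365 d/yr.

Darcy flux q = K·i = 26.0 × 0.0026 = 0.06760 m/d
Average linear velocity = 0.06760 / 0.28 = 0.2414 m/d
Retardation R = 1 + ρ_b·K_d/n = 1 + 1.75×1.3/0.28 = 9.125
Contaminant velocity v_c = v/R = 0.2414/9.125 = 0.02646 m/d
t = L/v_c = 110/0.02646 = 4158 d
   = 4158/365 = 11.4 yr

11.4 years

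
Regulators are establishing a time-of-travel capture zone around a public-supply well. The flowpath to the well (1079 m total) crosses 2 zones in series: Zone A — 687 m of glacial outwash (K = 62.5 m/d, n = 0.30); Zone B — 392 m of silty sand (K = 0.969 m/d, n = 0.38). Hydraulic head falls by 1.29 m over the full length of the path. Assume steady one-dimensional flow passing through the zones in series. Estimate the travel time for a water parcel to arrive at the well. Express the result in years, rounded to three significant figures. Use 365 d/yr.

313 years

Steady 1-D flow in series ⇒ the Darcy flux q is identical in every zone and the zone head losses add (resistances L/K in series).
Σ(L/K) = 687/62.5 + 392/0.969 = 10.99 + 404.5 = 415.5 d
q = ΔH / Σ(L/K) = 1.29 / 415.5 = 0.003104 m/d (same in every zone)
Zone A: v = q/n = 0.003104/0.30 = 0.01035 m/d → t_A = 687/0.01035 = 66390 d
Zone B: v = q/n = 0.003104/0.38 = 0.008170 m/d → t_B = 392/0.008170 = 47980 d
Total t = 66390 + 47980 = 114400 d
   = 114400 / 365 = 313 yr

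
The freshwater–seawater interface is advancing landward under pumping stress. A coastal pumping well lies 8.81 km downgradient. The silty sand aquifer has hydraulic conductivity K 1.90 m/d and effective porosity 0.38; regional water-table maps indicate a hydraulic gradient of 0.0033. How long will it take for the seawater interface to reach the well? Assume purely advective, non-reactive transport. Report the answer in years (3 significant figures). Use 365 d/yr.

q = Ki = 1.90 × 0.0033 = 0.006270 m/d
Average linear velocity = 0.006270 / 0.38 = 0.01650 m/d
L = 8.81 km = 8810 m
t = L / v = 8810 / 0.01650 = 533900 d
   = 533900 / 365 = 1460 yr

1460 years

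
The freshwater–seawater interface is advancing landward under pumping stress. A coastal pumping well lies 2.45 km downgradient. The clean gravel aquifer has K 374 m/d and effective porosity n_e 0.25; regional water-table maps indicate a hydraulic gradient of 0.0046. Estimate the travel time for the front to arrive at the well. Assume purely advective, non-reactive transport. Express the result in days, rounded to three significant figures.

Specific discharge q = 374 × 0.0046 = 1.720 m/d
Average linear velocity = 1.720 / 0.25 = 6.882 m/d
L = 2.45 km = 2450 m
t = L / v = 2450 / 6.882 = 356.0 d

356 days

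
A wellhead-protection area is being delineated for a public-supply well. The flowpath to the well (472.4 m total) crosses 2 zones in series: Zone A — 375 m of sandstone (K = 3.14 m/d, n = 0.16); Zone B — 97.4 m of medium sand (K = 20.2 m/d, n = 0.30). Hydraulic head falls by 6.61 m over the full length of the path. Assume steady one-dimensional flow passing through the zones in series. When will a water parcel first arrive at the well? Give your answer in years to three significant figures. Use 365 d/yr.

4.59 years

Continuity: the same q passes through each zone, so ΔH = q·Σ(L_j/K_j) — the zones act as resistances in series.
Σ(L/K) = 375/3.14 + 97.4/20.2 = 119.4 + 4.822 = 124.2 d
q = ΔH / Σ(L/K) = 6.61 / 124.2 = 0.05320 m/d (same in every zone)
Zone A: v = q/n = 0.05320/0.16 = 0.3325 m/d → t_A = 375/0.3325 = 1128 d
Zone B: v = q/n = 0.05320/0.30 = 0.1773 m/d → t_B = 97.4/0.1773 = 549.2 d
Total t = 1128 + 549.2 = 1677 d
   = 1677 / 365 = 4.59 yr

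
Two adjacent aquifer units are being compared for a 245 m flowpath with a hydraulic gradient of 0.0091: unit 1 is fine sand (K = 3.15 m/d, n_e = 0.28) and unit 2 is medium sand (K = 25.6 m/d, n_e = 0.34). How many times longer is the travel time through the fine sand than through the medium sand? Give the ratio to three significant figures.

6.69

Unit 1 (fine sand): v = 3.15×0.0091/0.28 = 0.1024 m/d, t = 245/0.1024 = 2393 d
Unit 2 (medium sand): v = 25.6×0.0091/0.34 = 0.6852 m/d, t = 245/0.6852 = 357.6 d
t(fine sand) / t(medium sand) = 2393/357.6 = 6.69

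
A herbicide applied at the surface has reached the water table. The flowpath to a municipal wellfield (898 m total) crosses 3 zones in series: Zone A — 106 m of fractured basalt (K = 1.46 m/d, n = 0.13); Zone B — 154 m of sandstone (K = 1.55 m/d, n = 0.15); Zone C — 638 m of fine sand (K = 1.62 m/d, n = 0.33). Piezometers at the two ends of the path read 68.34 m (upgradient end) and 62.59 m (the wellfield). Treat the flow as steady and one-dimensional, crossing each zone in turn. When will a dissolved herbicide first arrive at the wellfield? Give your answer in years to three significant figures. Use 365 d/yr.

Total head drop ΔH = 68.34 − 62.59 = 5.75 m
Continuity: the same q passes through each zone, so ΔH = q·Σ(L_j/K_j) — the zones act as resistances in series.
Σ(L/K) = 106/1.46 + 154/1.55 + 638/1.62 = 72.60 + 99.35 + 393.8 = 565.8 d
q = ΔH / Σ(L/K) = 5.75 / 565.8 = 0.01016 m/d (same in every zone)
Zone A: v = q/n = 0.01016/0.13 = 0.07818 m/d → t_A = 106/0.07818 = 1356 d
Zone B: v = q/n = 0.01016/0.15 = 0.06775 m/d → t_B = 154/0.06775 = 2273 d
Zone C: v = q/n = 0.01016/0.33 = 0.03080 m/d → t_C = 638/0.03080 = 20720 d
Total t = 1356 + 2273 + 20720 = 24350 d
   = 24350 / 365 = 66.7 yr

66.7 years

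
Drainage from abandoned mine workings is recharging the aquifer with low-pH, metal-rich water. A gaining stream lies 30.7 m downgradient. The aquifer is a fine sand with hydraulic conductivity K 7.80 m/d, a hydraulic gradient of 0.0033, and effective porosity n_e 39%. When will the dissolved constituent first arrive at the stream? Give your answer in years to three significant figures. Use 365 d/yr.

Darcy flux q = K·i = 7.80 × 0.0033 = 0.02574 m/d
v_s = q/n_e = 0.02574/0.39 = 0.06600 m/d
t = L / v = 30.7 / 0.06600 = 465.2 d
   = 465.2 / 365 = 1.27 yr

1.27 years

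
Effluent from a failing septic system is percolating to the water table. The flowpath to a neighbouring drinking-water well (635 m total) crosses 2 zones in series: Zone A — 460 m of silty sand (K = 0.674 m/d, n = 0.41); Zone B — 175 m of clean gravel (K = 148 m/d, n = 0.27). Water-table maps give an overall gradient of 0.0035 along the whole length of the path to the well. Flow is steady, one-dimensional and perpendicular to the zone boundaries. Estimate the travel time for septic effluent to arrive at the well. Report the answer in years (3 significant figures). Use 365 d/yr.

199 years

For zones in series the flux q is common to all zones; the equivalent conductivity is the harmonic (thickness-weighted) mean, K_eq = L_total / Σ(L_j/K_j).
Σ(L/K) = 460/0.674 + 175/148 = 682.5 + 1.182 = 683.7 d
K_eq = L_total / Σ(L/K) = 635 / 683.7 = 0.9288 m/d
q = K_eq · i = 0.9288 × 0.0035 = 0.003251 m/d (same in every zone)
Zone A: v = q/n = 0.003251/0.41 = 0.007929 m/d → t_A = 460/0.007929 = 58020 d
Zone B: v = q/n = 0.003251/0.27 = 0.01204 m/d → t_B = 175/0.01204 = 14530 d
Total t = 58020 + 14530 = 72550 d
   = 72550 / 365 = 199 yr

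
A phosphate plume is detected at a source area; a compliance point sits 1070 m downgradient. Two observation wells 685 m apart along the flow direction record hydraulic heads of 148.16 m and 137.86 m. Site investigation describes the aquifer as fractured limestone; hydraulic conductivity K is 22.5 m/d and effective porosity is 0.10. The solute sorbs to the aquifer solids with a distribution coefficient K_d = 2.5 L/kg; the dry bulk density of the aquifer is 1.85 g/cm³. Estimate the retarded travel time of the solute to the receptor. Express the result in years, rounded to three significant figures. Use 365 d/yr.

40.9 years

Hydraulic gradient i = (148.16 − 137.86) / 685 = 10.30 / 685 = 0.01504
Specific discharge q = 22.5 × 0.01504 = 0.3383 m/d
Seepage velocity v = q / n = 0.3383 / 0.10 = 3.383 m/d
Retardation R = 1 + ρ_b·K_d/n = 1 + 1.85×2.5/0.10 = 47.25
Contaminant velocity v_c = v/R = 3.383/47.25 = 0.07160 m/d
t = L/v_c = 1070/0.07160 = 14940 d
   = 14940/365 = 40.9 yr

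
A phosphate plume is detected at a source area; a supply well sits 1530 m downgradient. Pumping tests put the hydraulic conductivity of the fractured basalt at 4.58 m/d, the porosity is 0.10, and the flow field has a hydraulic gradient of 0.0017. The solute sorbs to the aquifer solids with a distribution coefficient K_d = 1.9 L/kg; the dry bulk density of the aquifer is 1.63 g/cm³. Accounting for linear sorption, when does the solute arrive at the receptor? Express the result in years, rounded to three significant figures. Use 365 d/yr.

q = Ki = 4.58 × 0.0017 = 0.007786 m/d
Average linear velocity = 0.007786 / 0.10 = 0.07786 m/d
Retardation R = 1 + ρ_b·K_d/n = 1 + 1.63×1.9/0.10 = 31.97
Contaminant velocity v_c = v/R = 0.07786/31.97 = 0.002435 m/d
t = L/v_c = 1530/0.002435 = 628200 d
   = 628200/365 = 1720 yr

1720 years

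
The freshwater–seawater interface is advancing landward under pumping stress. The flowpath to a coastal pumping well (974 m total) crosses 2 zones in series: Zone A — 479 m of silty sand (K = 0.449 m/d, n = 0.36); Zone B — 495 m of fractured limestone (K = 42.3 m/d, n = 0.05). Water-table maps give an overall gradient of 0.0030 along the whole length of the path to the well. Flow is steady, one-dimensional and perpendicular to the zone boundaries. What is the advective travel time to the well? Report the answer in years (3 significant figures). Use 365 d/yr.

199 years

For zones in series the flux q is common to all zones; the equivalent conductivity is the harmonic (thickness-weighted) mean, K_eq = L_total / Σ(L_j/K_j).
Σ(L/K) = 479/0.449 + 495/42.3 = 1067 + 11.70 = 1079 d
K_eq = L_total / Σ(L/K) = 974 / 1079 = 0.9031 m/d
q = K_eq · i = 0.9031 × 0.0030 = 0.002709 m/d (same in every zone)
Zone A: v = q/n = 0.002709/0.36 = 0.007526 m/d → t_A = 479/0.007526 = 63650 d
Zone B: v = q/n = 0.002709/0.05 = 0.05419 m/d → t_B = 495/0.05419 = 9135 d
Total t = 63650 + 9135 = 72780 d
   = 72780 / 365 = 199 yr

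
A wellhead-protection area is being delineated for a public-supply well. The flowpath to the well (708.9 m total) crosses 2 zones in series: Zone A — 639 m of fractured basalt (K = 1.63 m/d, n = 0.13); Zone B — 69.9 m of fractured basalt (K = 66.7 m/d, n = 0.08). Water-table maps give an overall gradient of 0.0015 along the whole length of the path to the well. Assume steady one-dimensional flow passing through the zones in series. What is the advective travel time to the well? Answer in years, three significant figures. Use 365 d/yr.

Continuity: the same q passes through each zone, so ΔH = q·Σ(L_j/K_j) — the zones act as resistances in series.
Σ(L/K) = 639/1.63 + 69.9/66.7 = 392.0 + 1.048 = 393.1 d
K_eq = L_total / Σ(L/K) = 708.9 / 393.1 = 1.803 m/d
q = K_eq · i = 1.803 × 0.0015 = 0.002705 m/d (same in every zone)
Zone A: v = q/n = 0.002705/0.13 = 0.02081 m/d → t_A = 639/0.02081 = 30710 d
Zone B: v = q/n = 0.002705/0.08 = 0.03382 m/d → t_B = 69.9/0.03382 = 2067 d
Total t = 30710 + 2067 = 32770 d
   = 32770 / 365 = 89.8 yr

89.8 years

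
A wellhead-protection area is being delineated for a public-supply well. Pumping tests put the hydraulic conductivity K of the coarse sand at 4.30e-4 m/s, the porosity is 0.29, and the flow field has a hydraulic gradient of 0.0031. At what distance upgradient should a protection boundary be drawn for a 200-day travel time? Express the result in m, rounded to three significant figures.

79.4 m

K = 4.30e-4 m/s × 86400 s/d = 37.15 m/d
Darcy flux q = K·i = 37.15 × 0.0031 = 0.1152 m/d
v_s = q/n_e = 0.1152/0.29 = 0.3971 m/d
L = v × T = 0.3971 × 200 = 79.43 m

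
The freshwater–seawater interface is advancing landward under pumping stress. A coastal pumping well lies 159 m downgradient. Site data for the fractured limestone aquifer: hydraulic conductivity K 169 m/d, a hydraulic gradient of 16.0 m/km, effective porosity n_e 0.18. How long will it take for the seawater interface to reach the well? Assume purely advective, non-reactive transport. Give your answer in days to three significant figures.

10.6 days

Darcy flux q = K·i = 169 × 0.016 = 2.704 m/d
Average linear velocity = 2.704 / 0.18 = 15.02 m/d
t = L / v = 159 / 15.02 = 10.58 d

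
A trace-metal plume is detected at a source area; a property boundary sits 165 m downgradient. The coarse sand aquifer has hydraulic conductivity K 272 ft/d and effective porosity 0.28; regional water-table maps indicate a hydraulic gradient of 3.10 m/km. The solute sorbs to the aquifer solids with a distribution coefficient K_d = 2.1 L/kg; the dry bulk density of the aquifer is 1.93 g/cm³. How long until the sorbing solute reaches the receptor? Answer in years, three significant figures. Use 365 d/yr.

K = 272 ft/d × 0.3048 = 82.91 m/d
Darcy flux q = K·i = 82.91 × 0.0031 = 0.2570 m/d
Seepage velocity v = q / n = 0.2570 / 0.28 = 0.9179 m/d
Retardation R = 1 + ρ_b·K_d/n = 1 + 1.93×2.1/0.28 = 15.47
Contaminant velocity v_c = v/R = 0.9179/15.47 = 0.05931 m/d
t = L/v_c = 165/0.05931 = 2782 d
   = 2782/365 = 7.62 yr

7.62 years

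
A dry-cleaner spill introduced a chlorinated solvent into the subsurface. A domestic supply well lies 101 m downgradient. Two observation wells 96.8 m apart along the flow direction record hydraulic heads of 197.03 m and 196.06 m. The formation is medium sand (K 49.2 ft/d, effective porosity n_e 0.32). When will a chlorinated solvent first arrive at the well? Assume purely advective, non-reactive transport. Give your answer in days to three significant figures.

215 days

Hydraulic gradient i = (197.03 − 196.06) / 96.8 = 0.97 / 96.8 = 0.01002
K = 49.2 ft/d × 0.3048 = 15.00 m/d
Darcy flux q = K·i = 15.00 × 0.01002 = 0.1503 m/d
Average linear velocity = 0.1503 / 0.32 = 0.4696 m/d
t = L / v = 101 / 0.4696 = 215.1 d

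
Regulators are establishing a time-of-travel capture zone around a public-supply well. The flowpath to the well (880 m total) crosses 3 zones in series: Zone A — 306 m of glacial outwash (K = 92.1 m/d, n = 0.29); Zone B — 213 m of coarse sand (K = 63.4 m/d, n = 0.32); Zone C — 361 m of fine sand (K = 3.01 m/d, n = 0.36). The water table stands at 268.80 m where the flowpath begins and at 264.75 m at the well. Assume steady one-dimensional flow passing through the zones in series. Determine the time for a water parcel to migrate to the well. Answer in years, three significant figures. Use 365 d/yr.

24.6 years

Total head drop ΔH = 268.80 − 264.75 = 4.05 m
Steady 1-D flow in series ⇒ the Darcy flux q is identical in every zone and the zone head losses add (resistances L/K in series).
Σ(L/K) = 306/92.1 + 213/63.4 + 361/3.01 = 3.322 + 3.360 + 119.9 = 126.6 d
q = ΔH / Σ(L/K) = 4.05 / 126.6 = 0.03199 m/d (same in every zone)
Zone A: v = q/n = 0.03199/0.29 = 0.1103 m/d → t_A = 306/0.1103 = 2774 d
Zone B: v = q/n = 0.03199/0.32 = 0.09996 m/d → t_B = 213/0.09996 = 2131 d
Zone C: v = q/n = 0.03199/0.36 = 0.08885 m/d → t_C = 361/0.08885 = 4063 d
Total t = 2774 + 2131 + 4063 = 8968 d
   = 8968 / 365 = 24.6 yr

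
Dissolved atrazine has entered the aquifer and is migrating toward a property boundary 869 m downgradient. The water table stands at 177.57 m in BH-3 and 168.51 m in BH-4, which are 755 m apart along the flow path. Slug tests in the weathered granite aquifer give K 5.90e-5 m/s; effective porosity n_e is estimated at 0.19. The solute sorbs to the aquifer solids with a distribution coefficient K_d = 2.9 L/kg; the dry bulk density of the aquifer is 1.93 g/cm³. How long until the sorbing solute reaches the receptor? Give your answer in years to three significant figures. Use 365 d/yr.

Hydraulic gradient i = (177.57 − 168.51) / 755 = 9.06 / 755 = 0.01200
K = 5.90e-5 m/s × 86400 s/d = 5.098 m/d
Darcy flux q = K·i = 5.098 × 0.01200 = 0.06117 m/d
v_s = q/n_e = 0.06117/0.19 = 0.3220 m/d
Retardation R = 1 + ρ_b·K_d/n = 1 + 1.93×2.9/0.19 = 30.46
Contaminant velocity v_c = v/R = 0.3220/30.46 = 0.01057 m/d
t = L/v_c = 869/0.01057 = 82210 d
   = 82210/365 = 225 yr

225 years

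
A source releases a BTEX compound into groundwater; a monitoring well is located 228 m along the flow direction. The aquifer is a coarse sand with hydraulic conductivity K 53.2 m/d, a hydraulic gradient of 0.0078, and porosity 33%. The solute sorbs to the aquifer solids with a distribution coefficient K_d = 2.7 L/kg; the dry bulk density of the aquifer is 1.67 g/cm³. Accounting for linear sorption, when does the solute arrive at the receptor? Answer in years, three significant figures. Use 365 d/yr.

7.28 years

Specific discharge q = 53.2 × 0.0078 = 0.4150 m/d
v_s = q/n_e = 0.4150/0.33 = 1.257 m/d
Retardation R = 1 + ρ_b·K_d/n = 1 + 1.67×2.7/0.33 = 14.66
Contaminant velocity v_c = v/R = 1.257/14.66 = 0.08575 m/d
t = L/v_c = 228/0.08575 = 2659 d
   = 2659/365 = 7.28 yr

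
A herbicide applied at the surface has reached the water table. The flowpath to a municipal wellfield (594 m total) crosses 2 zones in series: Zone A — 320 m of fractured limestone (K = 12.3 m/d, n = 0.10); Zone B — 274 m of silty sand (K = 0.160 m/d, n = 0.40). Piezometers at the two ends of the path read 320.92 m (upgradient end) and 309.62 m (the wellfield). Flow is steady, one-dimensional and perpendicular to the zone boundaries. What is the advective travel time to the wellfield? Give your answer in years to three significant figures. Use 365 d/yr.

59.7 years

Total head drop ΔH = 320.92 − 309.62 = 11.30 m
Continuity: the same q passes through each zone, so ΔH = q·Σ(L_j/K_j) — the zones act as resistances in series.
Σ(L/K) = 320/12.3 + 274/0.160 = 26.02 + 1713 = 1739 d
q = ΔH / Σ(L/K) = 11.30 / 1739 = 0.006500 m/d (same in every zone)
Zone A: v = q/n = 0.006500/0.10 = 0.06500 m/d → t_A = 320/0.06500 = 4923 d
Zone B: v = q/n = 0.006500/0.40 = 0.01625 m/d → t_B = 274/0.01625 = 16860 d
Total t = 4923 + 16860 = 21790 d
   = 21790 / 365 = 59.7 yr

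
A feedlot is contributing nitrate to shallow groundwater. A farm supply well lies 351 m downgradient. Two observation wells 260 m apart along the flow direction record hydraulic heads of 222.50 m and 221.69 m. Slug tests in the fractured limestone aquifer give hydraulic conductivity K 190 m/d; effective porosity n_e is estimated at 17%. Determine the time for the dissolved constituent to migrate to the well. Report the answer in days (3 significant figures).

Hydraulic gradient i = (222.50 − 221.69) / 260 = 0.81 / 260 = 0.003115
Specific discharge q = 190 × 0.003115 = 0.5919 m/d
Seepage velocity v = q / n = 0.5919 / 0.17 = 3.482 m/d
t = L / v = 351 / 3.482 = 100.8 d

101 days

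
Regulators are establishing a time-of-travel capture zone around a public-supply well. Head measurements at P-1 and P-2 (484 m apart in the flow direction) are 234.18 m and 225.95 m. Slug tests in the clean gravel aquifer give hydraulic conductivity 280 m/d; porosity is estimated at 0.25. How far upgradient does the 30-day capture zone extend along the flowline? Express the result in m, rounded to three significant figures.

Hydraulic gradient i = (234.18 − 225.95) / 484 = 8.23 / 484 = 0.01700
Specific discharge q = 280 × 0.01700 = 4.761 m/d
Average linear velocity = 4.761 / 0.25 = 19.04 m/d
L = v × T = 19.04 × 30 = 571.3 m

571 m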